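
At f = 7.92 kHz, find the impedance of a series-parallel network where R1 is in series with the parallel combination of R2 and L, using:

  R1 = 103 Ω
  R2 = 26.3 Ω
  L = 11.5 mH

Step 1 — Angular frequency: ω = 2π·f = 2π·7920 = 4.976e+04 rad/s.
Step 2 — Component impedances:
  R1: Z = R = 103 Ω
  R2: Z = R = 26.3 Ω
  L: Z = jωL = j·4.976e+04·0.0115 = 0 + j572.3 Ω
Step 3 — Parallel branch: R2 || L = 1/(1/R2 + 1/L) = 26.24 + j1.206 Ω.
Step 4 — Series with R1: Z_total = R1 + (R2 || L) = 129.2 + j1.206 Ω = 129.3∠0.5° Ω.

Z = 129.2 + j1.206 Ω = 129.3∠0.5° Ω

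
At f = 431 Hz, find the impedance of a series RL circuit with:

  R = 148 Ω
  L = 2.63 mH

Step 1 — Angular frequency: ω = 2π·f = 2π·431 = 2708 rad/s.
Step 2 — Component impedances:
  R: Z = R = 148 Ω
  L: Z = jωL = j·2708·0.00263 = 0 + j7.122 Ω
Step 3 — Series combination: Z_total = R + L = 148 + j7.122 Ω = 148.2∠2.8° Ω.

Z = 148 + j7.122 Ω = 148.2∠2.8° Ω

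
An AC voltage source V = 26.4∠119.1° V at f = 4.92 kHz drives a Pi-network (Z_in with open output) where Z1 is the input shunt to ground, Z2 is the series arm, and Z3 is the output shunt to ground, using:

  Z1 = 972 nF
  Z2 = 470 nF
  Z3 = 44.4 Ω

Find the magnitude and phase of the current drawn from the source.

Step 1 — Angular frequency: ω = 2π·f = 2π·4920 = 3.091e+04 rad/s.
Step 2 — Component impedances:
  Z1: Z = 1/(jωC) = -j/(ω·C) = 0 - j33.28 Ω
  Z2: Z = 1/(jωC) = -j/(ω·C) = 0 - j68.83 Ω
  Z3: Z = R = 44.4 Ω
Step 3 — With open output, the series arm Z2 and the output shunt Z3 appear in series to ground: Z2 + Z3 = 44.4 - j68.83 Ω.
Step 4 — Parallel with input shunt Z1: Z_in = Z1 || (Z2 + Z3) = 3.967 - j24.16 Ω = 24.48∠-80.7° Ω.
Step 5 — Source phasor: V = 26.4∠119.1° V = -12.84 + j23.07 V.
Step 6 — Ohm's law: I = V / Z_total = (-12.84 + j23.07) / (3.967 - j24.16) = -1.015 - j0.3648 A.
Step 7 — Convert to polar: |I| = 1.078 A, ∠I = -160.2°.

I = 1.078∠-160.2° A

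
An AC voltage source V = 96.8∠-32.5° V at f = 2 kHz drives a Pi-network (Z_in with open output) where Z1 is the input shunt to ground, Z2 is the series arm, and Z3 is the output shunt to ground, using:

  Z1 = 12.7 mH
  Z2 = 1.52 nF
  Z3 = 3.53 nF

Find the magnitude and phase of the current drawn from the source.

Step 1 — Angular frequency: ω = 2π·f = 2π·2000 = 1.257e+04 rad/s.
Step 2 — Component impedances:
  Z1: Z = jωL = j·1.257e+04·0.0127 = 0 + j159.6 Ω
  Z2: Z = 1/(jωC) = -j/(ω·C) = 0 - j5.235e+04 Ω
  Z3: Z = 1/(jωC) = -j/(ω·C) = 0 - j2.254e+04 Ω
Step 3 — With open output, the series arm Z2 and the output shunt Z3 appear in series to ground: Z2 + Z3 = 0 - j7.49e+04 Ω.
Step 4 — Parallel with input shunt Z1: Z_in = Z1 || (Z2 + Z3) = 0 + j159.9 Ω = 159.9∠90.0° Ω.
Step 5 — Source phasor: V = 96.8∠-32.5° V = 81.64 - j52.01 V.
Step 6 — Ohm's law: I = V / Z_total = (81.64 - j52.01) / (0 + j159.9) = -0.3252 - j0.5105 A.
Step 7 — Convert to polar: |I| = 0.6053 A, ∠I = -122.5°.

I = 0.6053∠-122.5° A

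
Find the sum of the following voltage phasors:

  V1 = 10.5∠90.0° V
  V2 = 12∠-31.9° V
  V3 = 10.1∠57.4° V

Step 1 — Convert each phasor to rectangular form:
  V1 = 10.5·(cos(90.0°) + j·sin(90.0°)) = 0 + j10.5 V
  V2 = 12·(cos(-31.9°) + j·sin(-31.9°)) = 10.19 - j6.341 V
  V3 = 10.1·(cos(57.4°) + j·sin(57.4°)) = 5.442 + j8.509 V
Step 2 — Sum components: V_total = 15.63 + j12.67 V.
Step 3 — Convert to polar: |V_total| = 20.12 V, ∠V_total = 39.0°.

V_total = 20.12∠39.0° V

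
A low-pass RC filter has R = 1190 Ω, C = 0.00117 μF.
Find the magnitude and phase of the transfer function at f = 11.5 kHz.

Step 1 — Angular frequency: ω = 2π·1.15e+04 = 7.226e+04 rad/s.
Step 2 — Transfer function: H(jω) = 1/(1 + jωRC).
Step 3 — Denominator: 1 + jωRC = 1 + j·7.226e+04·1190·1.17e-09 = 1 + j0.1006.
Step 4 — H = 0.99 - j0.09959.
Step 5 — Magnitude: |H| = 0.995 (-0.0 dB); phase: φ = -5.7°.

|H| = 0.995 (-0.0 dB), φ = -5.7°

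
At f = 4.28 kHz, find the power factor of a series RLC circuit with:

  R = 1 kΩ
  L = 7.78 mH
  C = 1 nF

Step 1 — Angular frequency: ω = 2π·f = 2π·4280 = 2.689e+04 rad/s.
Step 2 — Component impedances:
  R: Z = R = 1000 Ω
  L: Z = jωL = j·2.689e+04·0.00778 = 0 + j209.2 Ω
  C: Z = 1/(jωC) = -j/(ω·C) = 0 - j3.719e+04 Ω
Step 3 — Series combination: Z_total = R + L + C = 1000 - j3.698e+04 Ω = 3.699e+04∠-88.5° Ω.
Step 4 — Power factor: PF = cos(φ) = Re(Z)/|Z| = 1000/3.699e+04 = 0.02703.
Step 5 — Type: Im(Z) = -3.698e+04 ⇒ leading (phase φ = -88.5°).

PF = 0.02703 (leading, φ = -88.5°)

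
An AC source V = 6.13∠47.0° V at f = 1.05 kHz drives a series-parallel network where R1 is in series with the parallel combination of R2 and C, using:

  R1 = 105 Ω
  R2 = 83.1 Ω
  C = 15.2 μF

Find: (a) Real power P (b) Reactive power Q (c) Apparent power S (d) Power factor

Step 1 — Angular frequency: ω = 2π·f = 2π·1050 = 6597 rad/s.
Step 2 — Component impedances:
  R1: Z = R = 105 Ω
  R2: Z = R = 83.1 Ω
  C: Z = 1/(jωC) = -j/(ω·C) = 0 - j9.972 Ω
Step 3 — Parallel branch: R2 || C = 1/(1/R2 + 1/C) = 1.18 - j9.831 Ω.
Step 4 — Series with R1: Z_total = R1 + (R2 || C) = 106.2 - j9.831 Ω = 106.6∠-5.3° Ω.
Step 5 — Source phasor: V = 6.13∠47.0° V = 4.181 + j4.483 V.
Step 6 — Current: I = V / Z = 0.03516 + j0.04548 A = 0.05749∠52.3° A.
Step 7 — Complex power: S = V·I* = 0.3509 - j0.03249 VA.
Step 8 — Real power: P = Re(S) = 0.3509 W.
Step 9 — Reactive power: Q = Im(S) = -0.03249 VAR.
Step 10 — Apparent power: |S| = 0.3524 VA.
Step 11 — Power factor: PF = P/|S| = 0.9957 (leading).

(a) P = 0.3509 W  (b) Q = -0.03249 VAR  (c) S = 0.3524 VA  (d) PF = 0.9957 (leading)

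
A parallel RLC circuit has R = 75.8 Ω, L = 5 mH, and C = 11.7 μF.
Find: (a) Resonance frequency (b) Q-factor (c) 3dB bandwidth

Step 1 — Resonance: ω₀ = 1/√(LC) = 1/√(0.005·1.17e-05) = 4134 rad/s.
Step 2 — f₀ = ω₀/(2π) = 658 Hz.
Step 3 — Parallel Q: Q = R/(ω₀L) = 75.8/(4134·0.005) = 3.667.
Step 4 — Bandwidth: Δω = ω₀/Q = 1128 rad/s; BW = Δω/(2π) = 179.5 Hz.

(a) f₀ = 658 Hz  (b) Q = 3.667  (c) BW = 179.5 Hz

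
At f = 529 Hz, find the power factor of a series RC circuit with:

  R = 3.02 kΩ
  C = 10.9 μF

Step 1 — Angular frequency: ω = 2π·f = 2π·529 = 3324 rad/s.
Step 2 — Component impedances:
  R: Z = R = 3020 Ω
  C: Z = 1/(jωC) = -j/(ω·C) = 0 - j27.6 Ω
Step 3 — Series combination: Z_total = R + C = 3020 - j27.6 Ω = 3020∠-0.5° Ω.
Step 4 — Power factor: PF = cos(φ) = Re(Z)/|Z| = 3020/3020 = 1.
Step 5 — Type: Im(Z) = -27.6 ⇒ leading (phase φ = -0.5°).

PF = 1 (leading, φ = -0.5°)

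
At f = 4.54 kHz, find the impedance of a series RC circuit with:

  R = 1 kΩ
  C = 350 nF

Step 1 — Angular frequency: ω = 2π·f = 2π·4540 = 2.853e+04 rad/s.
Step 2 — Component impedances:
  R: Z = R = 1000 Ω
  C: Z = 1/(jωC) = -j/(ω·C) = 0 - j100.2 Ω
Step 3 — Series combination: Z_total = R + C = 1000 - j100.2 Ω = 1005∠-5.7° Ω.

Z = 1000 - j100.2 Ω = 1005∠-5.7° Ω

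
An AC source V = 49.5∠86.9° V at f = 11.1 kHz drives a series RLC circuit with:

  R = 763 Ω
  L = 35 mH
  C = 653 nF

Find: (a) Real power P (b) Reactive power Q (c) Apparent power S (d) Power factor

Step 1 — Angular frequency: ω = 2π·f = 2π·1.11e+04 = 6.974e+04 rad/s.
Step 2 — Component impedances:
  R: Z = R = 763 Ω
  L: Z = jωL = j·6.974e+04·0.035 = 0 + j2441 Ω
  C: Z = 1/(jωC) = -j/(ω·C) = 0 - j21.96 Ω
Step 3 — Series combination: Z_total = R + L + C = 763 + j2419 Ω = 2537∠72.5° Ω.
Step 4 — Source phasor: V = 49.5∠86.9° V = 2.677 + j49.43 V.
Step 5 — Current: I = V / Z = 0.0189 + j0.004855 A = 0.01951∠14.4° A.
Step 6 — Complex power: S = V·I* = 0.2906 + j0.9212 VA.
Step 7 — Real power: P = Re(S) = 0.2906 W.
Step 8 — Reactive power: Q = Im(S) = 0.9212 VAR.
Step 9 — Apparent power: |S| = 0.966 VA.
Step 10 — Power factor: PF = P/|S| = 0.3008 (lagging).

(a) P = 0.2906 W  (b) Q = 0.9212 VAR  (c) S = 0.966 VA  (d) PF = 0.3008 (lagging)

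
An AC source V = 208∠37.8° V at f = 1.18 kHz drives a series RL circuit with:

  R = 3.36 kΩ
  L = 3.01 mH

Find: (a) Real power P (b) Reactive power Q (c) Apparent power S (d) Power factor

Step 1 — Angular frequency: ω = 2π·f = 2π·1180 = 7414 rad/s.
Step 2 — Component impedances:
  R: Z = R = 3360 Ω
  L: Z = jωL = j·7414·0.00301 = 0 + j22.32 Ω
Step 3 — Series combination: Z_total = R + L = 3360 + j22.32 Ω = 3360∠0.4° Ω.
Step 4 — Source phasor: V = 208∠37.8° V = 164.4 + j127.5 V.
Step 5 — Current: I = V / Z = 0.04916 + j0.03762 A = 0.0619∠37.4° A.
Step 6 — Complex power: S = V·I* = 12.88 + j0.08552 VA.
Step 7 — Real power: P = Re(S) = 12.88 W.
Step 8 — Reactive power: Q = Im(S) = 0.08552 VAR.
Step 9 — Apparent power: |S| = 12.88 VA.
Step 10 — Power factor: PF = P/|S| = 1 (lagging).

(a) P = 12.88 W  (b) Q = 0.08552 VAR  (c) S = 12.88 VA  (d) PF = 1 (lagging)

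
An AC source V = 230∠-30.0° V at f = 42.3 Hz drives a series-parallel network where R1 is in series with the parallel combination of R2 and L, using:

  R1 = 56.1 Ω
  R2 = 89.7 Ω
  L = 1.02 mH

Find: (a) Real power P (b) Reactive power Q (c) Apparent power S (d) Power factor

Step 1 — Angular frequency: ω = 2π·f = 2π·42.3 = 265.8 rad/s.
Step 2 — Component impedances:
  R1: Z = R = 56.1 Ω
  R2: Z = R = 89.7 Ω
  L: Z = jωL = j·265.8·0.00102 = 0 + j0.2711 Ω
Step 3 — Parallel branch: R2 || L = 1/(1/R2 + 1/L) = 0.0008193 + j0.2711 Ω.
Step 4 — Series with R1: Z_total = R1 + (R2 || L) = 56.1 + j0.2711 Ω = 56.1∠0.3° Ω.
Step 5 — Source phasor: V = 230∠-30.0° V = 199.2 - j115 V.
Step 6 — Current: I = V / Z = 3.541 - j2.067 A = 4.1∠-30.3° A.
Step 7 — Complex power: S = V·I* = 942.9 + j4.556 VA.
Step 8 — Real power: P = Re(S) = 942.9 W.
Step 9 — Reactive power: Q = Im(S) = 4.556 VAR.
Step 10 — Apparent power: |S| = 942.9 VA.
Step 11 — Power factor: PF = P/|S| = 1 (lagging).

(a) P = 942.9 W  (b) Q = 4.556 VAR  (c) S = 942.9 VA  (d) PF = 1 (lagging)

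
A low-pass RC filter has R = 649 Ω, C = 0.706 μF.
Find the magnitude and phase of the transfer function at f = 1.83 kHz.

Step 1 — Angular frequency: ω = 2π·1830 = 1.15e+04 rad/s.
Step 2 — Transfer function: H(jω) = 1/(1 + jωRC).
Step 3 — Denominator: 1 + jωRC = 1 + j·1.15e+04·649·7.06e-07 = 1 + j5.268.
Step 4 — H = 0.03478 - j0.1832.
Step 5 — Magnitude: |H| = 0.1865 (-14.6 dB); phase: φ = -79.3°.

|H| = 0.1865 (-14.6 dB), φ = -79.3°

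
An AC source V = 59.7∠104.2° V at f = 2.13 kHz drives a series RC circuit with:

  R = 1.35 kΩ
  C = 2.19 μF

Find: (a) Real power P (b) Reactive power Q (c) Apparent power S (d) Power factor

Step 1 — Angular frequency: ω = 2π·f = 2π·2130 = 1.338e+04 rad/s.
Step 2 — Component impedances:
  R: Z = R = 1350 Ω
  C: Z = 1/(jωC) = -j/(ω·C) = 0 - j34.12 Ω
Step 3 — Series combination: Z_total = R + C = 1350 - j34.12 Ω = 1350∠-1.4° Ω.
Step 4 — Source phasor: V = 59.7∠104.2° V = -14.64 + j57.88 V.
Step 5 — Current: I = V / Z = -0.01192 + j0.04257 A = 0.04421∠105.6° A.
Step 6 — Complex power: S = V·I* = 2.638 - j0.06668 VA.
Step 7 — Real power: P = Re(S) = 2.638 W.
Step 8 — Reactive power: Q = Im(S) = -0.06668 VAR.
Step 9 — Apparent power: |S| = 2.639 VA.
Step 10 — Power factor: PF = P/|S| = 0.9997 (leading).

(a) P = 2.638 W  (b) Q = -0.06668 VAR  (c) S = 2.639 VA  (d) PF = 0.9997 (leading)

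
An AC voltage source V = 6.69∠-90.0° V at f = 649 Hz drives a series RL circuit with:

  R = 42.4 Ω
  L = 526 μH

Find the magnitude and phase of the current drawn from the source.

Step 1 — Angular frequency: ω = 2π·f = 2π·649 = 4078 rad/s.
Step 2 — Component impedances:
  R: Z = R = 42.4 Ω
  L: Z = jωL = j·4078·0.000526 = 0 + j2.145 Ω
Step 3 — Series combination: Z_total = R + L = 42.4 + j2.145 Ω = 42.45∠2.9° Ω.
Step 4 — Source phasor: V = 6.69∠-90.0° V = 0 - j6.69 V.
Step 5 — Ohm's law: I = V / Z_total = (0 - j6.69) / (42.4 + j2.145) = -0.007961 - j0.1574 A.
Step 6 — Convert to polar: |I| = 0.1576 A, ∠I = -92.9°.

I = 0.1576∠-92.9° A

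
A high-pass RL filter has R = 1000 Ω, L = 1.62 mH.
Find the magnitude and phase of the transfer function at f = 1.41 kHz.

Step 1 — Angular frequency: ω = 2π·1410 = 8859 rad/s.
Step 2 — Transfer function: H(jω) = jωL/(R + jωL).
Step 3 — Numerator jωL = j·14.35; denominator R + jωL = 1000 + j14.35.
Step 4 — H = 0.0002059 + j0.01435.
Step 5 — Magnitude: |H| = 0.01435 (-36.9 dB); phase: φ = 89.2°.

|H| = 0.01435 (-36.9 dB), φ = 89.2°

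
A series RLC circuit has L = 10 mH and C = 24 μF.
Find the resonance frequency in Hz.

Step 1 — Resonance condition Im(Z)=0 gives ω₀ = 1/√(LC).
Step 2 — ω₀ = 1/√(0.01·2.4e-05) = 2041 rad/s.
Step 3 — f₀ = ω₀/(2π) = 324.9 Hz.

f₀ = 324.9 Hz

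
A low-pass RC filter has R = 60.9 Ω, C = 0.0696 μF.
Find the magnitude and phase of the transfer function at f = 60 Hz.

Step 1 — Angular frequency: ω = 2π·60 = 377 rad/s.
Step 2 — Transfer function: H(jω) = 1/(1 + jωRC).
Step 3 — Denominator: 1 + jωRC = 1 + j·377·60.9·6.96e-08 = 1 + j0.001598.
Step 4 — H = 1 - j0.001598.
Step 5 — Magnitude: |H| = 1 (-0.0 dB); phase: φ = -0.1°.

|H| = 1 (-0.0 dB), φ = -0.1°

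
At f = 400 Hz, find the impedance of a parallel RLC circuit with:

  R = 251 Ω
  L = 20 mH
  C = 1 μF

Step 1 — Angular frequency: ω = 2π·f = 2π·400 = 2513 rad/s.
Step 2 — Component impedances:
  R: Z = R = 251 Ω
  L: Z = jωL = j·2513·0.02 = 0 + j50.27 Ω
  C: Z = 1/(jωC) = -j/(ω·C) = 0 - j397.9 Ω
Step 3 — Parallel combination: 1/Z_total = 1/R + 1/L + 1/C; Z_total = 12.53 + j54.66 Ω = 56.08∠77.1° Ω.

Z = 12.53 + j54.66 Ω = 56.08∠77.1° Ω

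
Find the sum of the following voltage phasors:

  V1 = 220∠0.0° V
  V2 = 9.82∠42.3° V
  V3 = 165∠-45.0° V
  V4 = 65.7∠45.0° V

Step 1 — Convert each phasor to rectangular form:
  V1 = 220·(cos(0.0°) + j·sin(0.0°)) = 220 V
  V2 = 9.82·(cos(42.3°) + j·sin(42.3°)) = 7.263 + j6.609 V
  V3 = 165·(cos(-45.0°) + j·sin(-45.0°)) = 116.7 - j116.7 V
  V4 = 65.7·(cos(45.0°) + j·sin(45.0°)) = 46.46 + j46.46 V
Step 2 — Sum components: V_total = 390.4 - j63.61 V.
Step 3 — Convert to polar: |V_total| = 395.5 V, ∠V_total = -9.3°.

V_total = 395.5∠-9.3° V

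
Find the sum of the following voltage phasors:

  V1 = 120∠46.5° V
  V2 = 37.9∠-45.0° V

Step 1 — Convert each phasor to rectangular form:
  V1 = 120·(cos(46.5°) + j·sin(46.5°)) = 82.6 + j87.04 V
  V2 = 37.9·(cos(-45.0°) + j·sin(-45.0°)) = 26.8 - j26.8 V
Step 2 — Sum components: V_total = 109.4 + j60.25 V.
Step 3 — Convert to polar: |V_total| = 124.9 V, ∠V_total = 28.8°.

V_total = 124.9∠28.8° V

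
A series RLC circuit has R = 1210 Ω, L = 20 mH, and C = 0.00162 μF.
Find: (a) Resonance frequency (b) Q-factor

Step 1 — Resonance condition Im(Z)=0 gives ω₀ = 1/√(LC).
Step 2 — ω₀ = 1/√(0.02·1.62e-09) = 1.757e+05 rad/s.
Step 3 — f₀ = ω₀/(2π) = 2.796e+04 Hz.
Step 4 — Series Q: Q = ω₀L/R = 1.757e+05·0.02/1210 = 2.904.

(a) f₀ = 2.796e+04 Hz  (b) Q = 2.904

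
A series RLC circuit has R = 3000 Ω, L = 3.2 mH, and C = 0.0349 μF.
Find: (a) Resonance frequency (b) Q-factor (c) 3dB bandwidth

Step 1 — Resonance: ω₀ = 1/√(LC) = 1/√(0.0032·3.49e-08) = 9.463e+04 rad/s.
Step 2 — f₀ = ω₀/(2π) = 1.506e+04 Hz.
Step 3 — Series Q: Q = ω₀L/R = 9.463e+04·0.0032/3000 = 0.1009.
Step 4 — Bandwidth: Δω = ω₀/Q = 9.375e+05 rad/s; BW = Δω/(2π) = 1.492e+05 Hz.

(a) f₀ = 1.506e+04 Hz  (b) Q = 0.1009  (c) BW = 1.492e+05 Hz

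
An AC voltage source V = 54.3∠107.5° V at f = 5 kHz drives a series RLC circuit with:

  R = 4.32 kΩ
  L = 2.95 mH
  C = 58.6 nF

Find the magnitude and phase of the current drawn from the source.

Step 1 — Angular frequency: ω = 2π·f = 2π·5000 = 3.142e+04 rad/s.
Step 2 — Component impedances:
  R: Z = R = 4320 Ω
  L: Z = jωL = j·3.142e+04·0.00295 = 0 + j92.68 Ω
  C: Z = 1/(jωC) = -j/(ω·C) = 0 - j543.2 Ω
Step 3 — Series combination: Z_total = R + L + C = 4320 - j450.5 Ω = 4343∠-6.0° Ω.
Step 4 — Source phasor: V = 54.3∠107.5° V = -16.33 + j51.79 V.
Step 5 — Ohm's law: I = V / Z_total = (-16.33 + j51.79) / (4320 - j450.5) = -0.004976 + j0.01147 A.
Step 6 — Convert to polar: |I| = 0.0125 A, ∠I = 113.5°.

I = 0.0125∠113.5° A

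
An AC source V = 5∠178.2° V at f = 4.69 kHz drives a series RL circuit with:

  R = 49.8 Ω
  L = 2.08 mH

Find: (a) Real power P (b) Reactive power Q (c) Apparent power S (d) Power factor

Step 1 — Angular frequency: ω = 2π·f = 2π·4690 = 2.947e+04 rad/s.
Step 2 — Component impedances:
  R: Z = R = 49.8 Ω
  L: Z = jωL = j·2.947e+04·0.00208 = 0 + j61.29 Ω
Step 3 — Series combination: Z_total = R + L = 49.8 + j61.29 Ω = 78.97∠50.9° Ω.
Step 4 — Source phasor: V = 5∠178.2° V = -4.998 + j0.1571 V.
Step 5 — Current: I = V / Z = -0.03836 + j0.05037 A = 0.06331∠127.3° A.
Step 6 — Complex power: S = V·I* = 0.1996 + j0.2457 VA.
Step 7 — Real power: P = Re(S) = 0.1996 W.
Step 8 — Reactive power: Q = Im(S) = 0.2457 VAR.
Step 9 — Apparent power: |S| = 0.3166 VA.
Step 10 — Power factor: PF = P/|S| = 0.6306 (lagging).

(a) P = 0.1996 W  (b) Q = 0.2457 VAR  (c) S = 0.3166 VA  (d) PF = 0.6306 (lagging)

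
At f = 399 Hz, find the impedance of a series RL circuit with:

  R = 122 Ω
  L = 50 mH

Step 1 — Angular frequency: ω = 2π·f = 2π·399 = 2507 rad/s.
Step 2 — Component impedances:
  R: Z = R = 122 Ω
  L: Z = jωL = j·2507·0.05 = 0 + j125.3 Ω
Step 3 — Series combination: Z_total = R + L = 122 + j125.3 Ω = 174.9∠45.8° Ω.

Z = 122 + j125.3 Ω = 174.9∠45.8° Ω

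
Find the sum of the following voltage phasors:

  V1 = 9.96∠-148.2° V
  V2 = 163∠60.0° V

Step 1 — Convert each phasor to rectangular form:
  V1 = 9.96·(cos(-148.2°) + j·sin(-148.2°)) = -8.465 - j5.248 V
  V2 = 163·(cos(60.0°) + j·sin(60.0°)) = 81.5 + j141.2 V
Step 2 — Sum components: V_total = 73.04 + j135.9 V.
Step 3 — Convert to polar: |V_total| = 154.3 V, ∠V_total = 61.7°.

V_total = 154.3∠61.7° V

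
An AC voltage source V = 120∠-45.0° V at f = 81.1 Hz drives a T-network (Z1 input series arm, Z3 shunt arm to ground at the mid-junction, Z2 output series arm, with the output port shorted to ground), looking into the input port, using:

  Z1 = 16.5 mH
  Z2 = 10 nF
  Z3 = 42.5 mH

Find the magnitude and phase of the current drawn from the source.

Step 1 — Angular frequency: ω = 2π·f = 2π·81.1 = 509.6 rad/s.
Step 2 — Component impedances:
  Z1: Z = jωL = j·509.6·0.0165 = 0 + j8.408 Ω
  Z2: Z = 1/(jωC) = -j/(ω·C) = 0 - j1.962e+05 Ω
  Z3: Z = jωL = j·509.6·0.0425 = 0 + j21.66 Ω
Step 3 — With the output port shorted to ground, the output series arm Z2 runs from the junction to ground; the shunt arm Z3 also runs from the junction to ground. They appear in parallel: Z3 || Z2 = 0 + j21.66 Ω.
Step 4 — Series with input arm Z1: Z_in = Z1 + (Z3 || Z2) = 0 + j30.07 Ω = 30.07∠90.0° Ω.
Step 5 — Source phasor: V = 120∠-45.0° V = 84.85 - j84.85 V.
Step 6 — Ohm's law: I = V / Z_total = (84.85 - j84.85) / (0 + j30.07) = -2.822 - j2.822 A.
Step 7 — Convert to polar: |I| = 3.991 A, ∠I = -135.0°.

I = 3.991∠-135.0° A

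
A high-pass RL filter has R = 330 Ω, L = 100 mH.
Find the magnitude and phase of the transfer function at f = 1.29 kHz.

Step 1 — Angular frequency: ω = 2π·1290 = 8105 rad/s.
Step 2 — Transfer function: H(jω) = jωL/(R + jωL).
Step 3 — Numerator jωL = j·810.5; denominator R + jωL = 330 + j810.5.
Step 4 — H = 0.8578 + j0.3492.
Step 5 — Magnitude: |H| = 0.9262 (-0.7 dB); phase: φ = 22.2°.

|H| = 0.9262 (-0.7 dB), φ = 22.2°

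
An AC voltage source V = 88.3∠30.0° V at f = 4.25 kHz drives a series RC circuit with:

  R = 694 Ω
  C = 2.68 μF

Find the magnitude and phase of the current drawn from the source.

Step 1 — Angular frequency: ω = 2π·f = 2π·4250 = 2.67e+04 rad/s.
Step 2 — Component impedances:
  R: Z = R = 694 Ω
  C: Z = 1/(jωC) = -j/(ω·C) = 0 - j13.97 Ω
Step 3 — Series combination: Z_total = R + C = 694 - j13.97 Ω = 694.1∠-1.2° Ω.
Step 4 — Source phasor: V = 88.3∠30.0° V = 76.47 + j44.15 V.
Step 5 — Ohm's law: I = V / Z_total = (76.47 + j44.15) / (694 - j13.97) = 0.1089 + j0.06581 A.
Step 6 — Convert to polar: |I| = 0.1272 A, ∠I = 31.2°.

I = 0.1272∠31.2° A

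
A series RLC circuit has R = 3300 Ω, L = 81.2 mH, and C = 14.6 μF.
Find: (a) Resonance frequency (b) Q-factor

Step 1 — Resonance condition Im(Z)=0 gives ω₀ = 1/√(LC).
Step 2 — ω₀ = 1/√(0.0812·1.46e-05) = 918.4 rad/s.
Step 3 — f₀ = ω₀/(2π) = 146.2 Hz.
Step 4 — Series Q: Q = ω₀L/R = 918.4·0.0812/3300 = 0.0226.

(a) f₀ = 146.2 Hz  (b) Q = 0.0226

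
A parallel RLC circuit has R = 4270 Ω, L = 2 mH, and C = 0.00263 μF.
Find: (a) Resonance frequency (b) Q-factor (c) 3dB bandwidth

Step 1 — Resonance: ω₀ = 1/√(LC) = 1/√(0.002·2.63e-09) = 4.36e+05 rad/s.
Step 2 — f₀ = ω₀/(2π) = 6.939e+04 Hz.
Step 3 — Parallel Q: Q = R/(ω₀L) = 4270/(4.36e+05·0.002) = 4.897.
Step 4 — Bandwidth: Δω = ω₀/Q = 8.905e+04 rad/s; BW = Δω/(2π) = 1.417e+04 Hz.

(a) f₀ = 6.939e+04 Hz  (b) Q = 4.897  (c) BW = 1.417e+04 Hz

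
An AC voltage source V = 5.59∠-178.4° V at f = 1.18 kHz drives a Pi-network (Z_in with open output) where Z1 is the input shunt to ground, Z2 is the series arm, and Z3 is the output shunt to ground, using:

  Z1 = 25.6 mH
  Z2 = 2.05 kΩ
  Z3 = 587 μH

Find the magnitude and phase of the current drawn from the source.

Step 1 — Angular frequency: ω = 2π·f = 2π·1180 = 7414 rad/s.
Step 2 — Component impedances:
  Z1: Z = jωL = j·7414·0.0256 = 0 + j189.8 Ω
  Z2: Z = R = 2050 Ω
  Z3: Z = jωL = j·7414·0.000587 = 0 + j4.352 Ω
Step 3 — With open output, the series arm Z2 and the output shunt Z3 appear in series to ground: Z2 + Z3 = 2050 + j4.352 Ω.
Step 4 — Parallel with input shunt Z1: Z_in = Z1 || (Z2 + Z3) = 17.42 + j188.2 Ω = 189∠84.7° Ω.
Step 5 — Source phasor: V = 5.59∠-178.4° V = -5.588 - j0.1561 V.
Step 6 — Ohm's law: I = V / Z_total = (-5.588 - j0.1561) / (17.42 + j188.2) = -0.003548 + j0.02937 A.
Step 7 — Convert to polar: |I| = 0.02958 A, ∠I = 96.9°.

I = 0.02958∠96.9° A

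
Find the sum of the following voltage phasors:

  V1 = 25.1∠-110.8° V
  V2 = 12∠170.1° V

Step 1 — Convert each phasor to rectangular form:
  V1 = 25.1·(cos(-110.8°) + j·sin(-110.8°)) = -8.913 - j23.46 V
  V2 = 12·(cos(170.1°) + j·sin(170.1°)) = -11.82 + j2.063 V
Step 2 — Sum components: V_total = -20.73 - j21.4 V.
Step 3 — Convert to polar: |V_total| = 29.8 V, ∠V_total = -134.1°.

V_total = 29.8∠-134.1° V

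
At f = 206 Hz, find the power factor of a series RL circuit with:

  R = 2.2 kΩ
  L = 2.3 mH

Step 1 — Angular frequency: ω = 2π·f = 2π·206 = 1294 rad/s.
Step 2 — Component impedances:
  R: Z = R = 2200 Ω
  L: Z = jωL = j·1294·0.0023 = 0 + j2.977 Ω
Step 3 — Series combination: Z_total = R + L = 2200 + j2.977 Ω = 2200∠0.1° Ω.
Step 4 — Power factor: PF = cos(φ) = Re(Z)/|Z| = 2200/2200 = 1.
Step 5 — Type: Im(Z) = 2.977 ⇒ lagging (phase φ = 0.1°).

PF = 1 (lagging, φ = 0.1°)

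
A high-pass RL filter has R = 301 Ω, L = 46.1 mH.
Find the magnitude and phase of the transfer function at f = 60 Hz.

Step 1 — Angular frequency: ω = 2π·60 = 377 rad/s.
Step 2 — Transfer function: H(jω) = jωL/(R + jωL).
Step 3 — Numerator jωL = j·17.38; denominator R + jωL = 301 + j17.38.
Step 4 — H = 0.003323 + j0.05755.
Step 5 — Magnitude: |H| = 0.05764 (-24.8 dB); phase: φ = 86.7°.

|H| = 0.05764 (-24.8 dB), φ = 86.7°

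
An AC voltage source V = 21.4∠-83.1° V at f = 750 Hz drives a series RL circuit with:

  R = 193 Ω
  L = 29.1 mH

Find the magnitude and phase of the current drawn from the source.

Step 1 — Angular frequency: ω = 2π·f = 2π·750 = 4712 rad/s.
Step 2 — Component impedances:
  R: Z = R = 193 Ω
  L: Z = jωL = j·4712·0.0291 = 0 + j137.1 Ω
Step 3 — Series combination: Z_total = R + L = 193 + j137.1 Ω = 236.8∠35.4° Ω.
Step 4 — Source phasor: V = 21.4∠-83.1° V = 2.571 - j21.25 V.
Step 5 — Ohm's law: I = V / Z_total = (2.571 - j21.25) / (193 + j137.1) = -0.04312 - j0.07944 A.
Step 6 — Convert to polar: |I| = 0.09039 A, ∠I = -118.5°.

I = 0.09039∠-118.5° A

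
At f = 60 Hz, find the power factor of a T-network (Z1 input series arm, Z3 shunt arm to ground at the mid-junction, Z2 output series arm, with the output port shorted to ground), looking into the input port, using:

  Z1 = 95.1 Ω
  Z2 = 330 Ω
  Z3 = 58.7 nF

Step 1 — Angular frequency: ω = 2π·f = 2π·60 = 377 rad/s.
Step 2 — Component impedances:
  Z1: Z = R = 95.1 Ω
  Z2: Z = R = 330 Ω
  Z3: Z = 1/(jωC) = -j/(ω·C) = 0 - j4.519e+04 Ω
Step 3 — With the output port shorted to ground, the output series arm Z2 runs from the junction to ground; the shunt arm Z3 also runs from the junction to ground. They appear in parallel: Z3 || Z2 = 330 - j2.41 Ω.
Step 4 — Series with input arm Z1: Z_in = Z1 + (Z3 || Z2) = 425.1 - j2.41 Ω = 425.1∠-0.3° Ω.
Step 5 — Power factor: PF = cos(φ) = Re(Z)/|Z| = 425.1/425.1 = 1.
Step 6 — Type: Im(Z) = -2.41 ⇒ leading (phase φ = -0.3°).

PF = 1 (leading, φ = -0.3°)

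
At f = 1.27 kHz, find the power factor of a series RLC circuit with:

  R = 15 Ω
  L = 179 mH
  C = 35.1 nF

Step 1 — Angular frequency: ω = 2π·f = 2π·1270 = 7980 rad/s.
Step 2 — Component impedances:
  R: Z = R = 15 Ω
  L: Z = jωL = j·7980·0.179 = 0 + j1428 Ω
  C: Z = 1/(jωC) = -j/(ω·C) = 0 - j3570 Ω
Step 3 — Series combination: Z_total = R + L + C = 15 - j2142 Ω = 2142∠-89.6° Ω.
Step 4 — Power factor: PF = cos(φ) = Re(Z)/|Z| = 15/2142 = 0.007003.
Step 5 — Type: Im(Z) = -2142 ⇒ leading (phase φ = -89.6°).

PF = 0.007003 (leading, φ = -89.6°)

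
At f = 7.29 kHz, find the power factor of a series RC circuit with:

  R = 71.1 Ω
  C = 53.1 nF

Step 1 — Angular frequency: ω = 2π·f = 2π·7290 = 4.58e+04 rad/s.
Step 2 — Component impedances:
  R: Z = R = 71.1 Ω
  C: Z = 1/(jωC) = -j/(ω·C) = 0 - j411.1 Ω
Step 3 — Series combination: Z_total = R + C = 71.1 - j411.1 Ω = 417.3∠-80.2° Ω.
Step 4 — Power factor: PF = cos(φ) = Re(Z)/|Z| = 71.1/417.3 = 0.1704.
Step 5 — Type: Im(Z) = -411.1 ⇒ leading (phase φ = -80.2°).

PF = 0.1704 (leading, φ = -80.2°)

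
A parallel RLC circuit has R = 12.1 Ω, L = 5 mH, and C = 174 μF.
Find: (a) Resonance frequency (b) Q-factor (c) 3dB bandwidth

Step 1 — Resonance: ω₀ = 1/√(LC) = 1/√(0.005·0.000174) = 1072 rad/s.
Step 2 — f₀ = ω₀/(2π) = 170.6 Hz.
Step 3 — Parallel Q: Q = R/(ω₀L) = 12.1/(1072·0.005) = 2.257.
Step 4 — Bandwidth: Δω = ω₀/Q = 475 rad/s; BW = Δω/(2π) = 75.59 Hz.

(a) f₀ = 170.6 Hz  (b) Q = 2.257  (c) BW = 75.59 Hz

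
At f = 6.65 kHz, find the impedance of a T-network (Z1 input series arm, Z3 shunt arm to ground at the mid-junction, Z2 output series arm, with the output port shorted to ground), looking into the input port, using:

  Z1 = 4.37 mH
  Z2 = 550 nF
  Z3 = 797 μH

Step 1 — Angular frequency: ω = 2π·f = 2π·6650 = 4.178e+04 rad/s.
Step 2 — Component impedances:
  Z1: Z = jωL = j·4.178e+04·0.00437 = 0 + j182.6 Ω
  Z2: Z = 1/(jωC) = -j/(ω·C) = 0 - j43.51 Ω
  Z3: Z = jωL = j·4.178e+04·0.000797 = 0 + j33.3 Ω
Step 3 — With the output port shorted to ground, the output series arm Z2 runs from the junction to ground; the shunt arm Z3 also runs from the junction to ground. They appear in parallel: Z3 || Z2 = 0 + j141.9 Ω.
Step 4 — Series with input arm Z1: Z_in = Z1 + (Z3 || Z2) = 0 + j324.5 Ω = 324.5∠90.0° Ω.

Z = 0 + j324.5 Ω = 324.5∠90.0° Ω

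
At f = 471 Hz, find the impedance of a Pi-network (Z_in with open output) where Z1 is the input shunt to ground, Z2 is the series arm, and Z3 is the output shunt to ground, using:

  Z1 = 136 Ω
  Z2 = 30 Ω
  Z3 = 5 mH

Step 1 — Angular frequency: ω = 2π·f = 2π·471 = 2959 rad/s.
Step 2 — Component impedances:
  Z1: Z = R = 136 Ω
  Z2: Z = R = 30 Ω
  Z3: Z = jωL = j·2959·0.005 = 0 + j14.8 Ω
Step 3 — With open output, the series arm Z2 and the output shunt Z3 appear in series to ground: Z2 + Z3 = 30 + j14.8 Ω.
Step 4 — Parallel with input shunt Z1: Z_in = Z1 || (Z2 + Z3) = 25.46 + j9.854 Ω = 27.3∠21.2° Ω.

Z = 25.46 + j9.854 Ω = 27.3∠21.2° Ω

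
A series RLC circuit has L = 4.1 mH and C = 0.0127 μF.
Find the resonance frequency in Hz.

Step 1 — Resonance condition Im(Z)=0 gives ω₀ = 1/√(LC).
Step 2 — ω₀ = 1/√(0.0041·1.27e-08) = 1.386e+05 rad/s.
Step 3 — f₀ = ω₀/(2π) = 2.206e+04 Hz.

f₀ = 2.206e+04 Hz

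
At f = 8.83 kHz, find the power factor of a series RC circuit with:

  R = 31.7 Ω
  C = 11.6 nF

Step 1 — Angular frequency: ω = 2π·f = 2π·8830 = 5.548e+04 rad/s.
Step 2 — Component impedances:
  R: Z = R = 31.7 Ω
  C: Z = 1/(jωC) = -j/(ω·C) = 0 - j1554 Ω
Step 3 — Series combination: Z_total = R + C = 31.7 - j1554 Ω = 1554∠-88.8° Ω.
Step 4 — Power factor: PF = cos(φ) = Re(Z)/|Z| = 31.7/1554 = 0.0204.
Step 5 — Type: Im(Z) = -1554 ⇒ leading (phase φ = -88.8°).

PF = 0.0204 (leading, φ = -88.8°)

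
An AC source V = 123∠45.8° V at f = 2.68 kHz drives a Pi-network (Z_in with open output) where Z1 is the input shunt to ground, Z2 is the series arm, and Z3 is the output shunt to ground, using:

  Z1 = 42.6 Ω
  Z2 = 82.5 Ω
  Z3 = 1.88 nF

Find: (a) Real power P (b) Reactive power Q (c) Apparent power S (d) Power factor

Step 1 — Angular frequency: ω = 2π·f = 2π·2680 = 1.684e+04 rad/s.
Step 2 — Component impedances:
  Z1: Z = R = 42.6 Ω
  Z2: Z = R = 82.5 Ω
  Z3: Z = 1/(jωC) = -j/(ω·C) = 0 - j3.159e+04 Ω
Step 3 — With open output, the series arm Z2 and the output shunt Z3 appear in series to ground: Z2 + Z3 = 82.5 - j3.159e+04 Ω.
Step 4 — Parallel with input shunt Z1: Z_in = Z1 || (Z2 + Z3) = 42.6 - j0.05745 Ω = 42.6∠-0.1° Ω.
Step 5 — Source phasor: V = 123∠45.8° V = 85.75 + j88.18 V.
Step 6 — Current: I = V / Z = 2.01 + j2.073 A = 2.887∠45.9° A.
Step 7 — Complex power: S = V·I* = 355.1 - j0.4789 VA.
Step 8 — Real power: P = Re(S) = 355.1 W.
Step 9 — Reactive power: Q = Im(S) = -0.4789 VAR.
Step 10 — Apparent power: |S| = 355.1 VA.
Step 11 — Power factor: PF = P/|S| = 1 (leading).

(a) P = 355.1 W  (b) Q = -0.4789 VAR  (c) S = 355.1 VA  (d) PF = 1 (leading)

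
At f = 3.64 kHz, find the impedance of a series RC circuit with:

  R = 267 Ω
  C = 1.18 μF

Step 1 — Angular frequency: ω = 2π·f = 2π·3640 = 2.287e+04 rad/s.
Step 2 — Component impedances:
  R: Z = R = 267 Ω
  C: Z = 1/(jωC) = -j/(ω·C) = 0 - j37.05 Ω
Step 3 — Series combination: Z_total = R + C = 267 - j37.05 Ω = 269.6∠-7.9° Ω.

Z = 267 - j37.05 Ω = 269.6∠-7.9° Ω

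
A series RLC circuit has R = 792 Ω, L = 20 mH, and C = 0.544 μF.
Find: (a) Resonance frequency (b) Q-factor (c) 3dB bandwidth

Step 1 — Resonance: ω₀ = 1/√(LC) = 1/√(0.02·5.44e-07) = 9587 rad/s.
Step 2 — f₀ = ω₀/(2π) = 1526 Hz.
Step 3 — Series Q: Q = ω₀L/R = 9587·0.02/792 = 0.2421.
Step 4 — Bandwidth: Δω = ω₀/Q = 3.96e+04 rad/s; BW = Δω/(2π) = 6303 Hz.

(a) f₀ = 1526 Hz  (b) Q = 0.2421  (c) BW = 6303 Hz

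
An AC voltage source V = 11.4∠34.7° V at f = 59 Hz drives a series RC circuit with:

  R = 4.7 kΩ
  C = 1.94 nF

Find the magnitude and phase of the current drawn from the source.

Step 1 — Angular frequency: ω = 2π·f = 2π·59 = 370.7 rad/s.
Step 2 — Component impedances:
  R: Z = R = 4700 Ω
  C: Z = 1/(jωC) = -j/(ω·C) = 0 - j1.39e+06 Ω
Step 3 — Series combination: Z_total = R + C = 4700 - j1.39e+06 Ω = 1.39e+06∠-89.8° Ω.
Step 4 — Source phasor: V = 11.4∠34.7° V = 9.372 + j6.49 V.
Step 5 — Ohm's law: I = V / Z_total = (9.372 + j6.49) / (4700 - j1.39e+06) = -4.644e-06 + j6.756e-06 A.
Step 6 — Convert to polar: |I| = 8.199e-06 A, ∠I = 124.5°.

I = 8.199e-06∠124.5° A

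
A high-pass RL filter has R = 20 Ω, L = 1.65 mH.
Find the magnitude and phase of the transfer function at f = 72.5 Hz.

Step 1 — Angular frequency: ω = 2π·72.5 = 455.5 rad/s.
Step 2 — Transfer function: H(jω) = jωL/(R + jωL).
Step 3 — Numerator jωL = j·0.7516; denominator R + jωL = 20 + j0.7516.
Step 4 — H = 0.00141 + j0.03753.
Step 5 — Magnitude: |H| = 0.03755 (-28.5 dB); phase: φ = 87.8°.

|H| = 0.03755 (-28.5 dB), φ = 87.8°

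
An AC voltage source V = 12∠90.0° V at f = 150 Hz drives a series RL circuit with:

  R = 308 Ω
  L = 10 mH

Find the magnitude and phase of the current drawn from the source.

Step 1 — Angular frequency: ω = 2π·f = 2π·150 = 942.5 rad/s.
Step 2 — Component impedances:
  R: Z = R = 308 Ω
  L: Z = jωL = j·942.5·0.01 = 0 + j9.425 Ω
Step 3 — Series combination: Z_total = R + L = 308 + j9.425 Ω = 308.1∠1.8° Ω.
Step 4 — Source phasor: V = 12∠90.0° V = 0 + j12 V.
Step 5 — Ohm's law: I = V / Z_total = (0 + j12) / (308 + j9.425) = 0.001191 + j0.03892 A.
Step 6 — Convert to polar: |I| = 0.03894 A, ∠I = 88.2°.

I = 0.03894∠88.2° A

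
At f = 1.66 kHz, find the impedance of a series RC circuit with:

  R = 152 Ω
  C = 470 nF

Step 1 — Angular frequency: ω = 2π·f = 2π·1660 = 1.043e+04 rad/s.
Step 2 — Component impedances:
  R: Z = R = 152 Ω
  C: Z = 1/(jωC) = -j/(ω·C) = 0 - j204 Ω
Step 3 — Series combination: Z_total = R + C = 152 - j204 Ω = 254.4∠-53.3° Ω.

Z = 152 - j204 Ω = 254.4∠-53.3° Ω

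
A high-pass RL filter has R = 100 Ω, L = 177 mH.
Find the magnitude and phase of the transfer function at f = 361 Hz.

Step 1 — Angular frequency: ω = 2π·361 = 2268 rad/s.
Step 2 — Transfer function: H(jω) = jωL/(R + jωL).
Step 3 — Numerator jωL = j·401.5; denominator R + jωL = 100 + j401.5.
Step 4 — H = 0.9416 + j0.2345.
Step 5 — Magnitude: |H| = 0.9704 (-0.3 dB); phase: φ = 14.0°.

|H| = 0.9704 (-0.3 dB), φ = 14.0°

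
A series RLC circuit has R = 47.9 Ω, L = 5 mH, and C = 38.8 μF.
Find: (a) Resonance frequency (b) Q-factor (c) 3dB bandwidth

Step 1 — Resonance: ω₀ = 1/√(LC) = 1/√(0.005·3.88e-05) = 2270 rad/s.
Step 2 — f₀ = ω₀/(2π) = 361.3 Hz.
Step 3 — Series Q: Q = ω₀L/R = 2270·0.005/47.9 = 0.237.
Step 4 — Bandwidth: Δω = ω₀/Q = 9580 rad/s; BW = Δω/(2π) = 1525 Hz.

(a) f₀ = 361.3 Hz  (b) Q = 0.237  (c) BW = 1525 Hz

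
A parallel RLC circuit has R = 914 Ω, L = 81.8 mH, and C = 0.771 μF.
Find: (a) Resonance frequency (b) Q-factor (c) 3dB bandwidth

Step 1 — Resonance: ω₀ = 1/√(LC) = 1/√(0.0818·7.71e-07) = 3982 rad/s.
Step 2 — f₀ = ω₀/(2π) = 633.7 Hz.
Step 3 — Parallel Q: Q = R/(ω₀L) = 914/(3982·0.0818) = 2.806.
Step 4 — Bandwidth: Δω = ω₀/Q = 1419 rad/s; BW = Δω/(2π) = 225.8 Hz.

(a) f₀ = 633.7 Hz  (b) Q = 2.806  (c) BW = 225.8 Hz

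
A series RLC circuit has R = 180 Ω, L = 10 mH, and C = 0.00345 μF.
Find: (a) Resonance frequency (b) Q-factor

Step 1 — Resonance condition Im(Z)=0 gives ω₀ = 1/√(LC).
Step 2 — ω₀ = 1/√(0.01·3.45e-09) = 1.703e+05 rad/s.
Step 3 — f₀ = ω₀/(2π) = 2.71e+04 Hz.
Step 4 — Series Q: Q = ω₀L/R = 1.703e+05·0.01/180 = 9.458.

(a) f₀ = 2.71e+04 Hz  (b) Q = 9.458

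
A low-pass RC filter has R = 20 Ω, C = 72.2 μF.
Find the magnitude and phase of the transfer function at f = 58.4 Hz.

Step 1 — Angular frequency: ω = 2π·58.4 = 366.9 rad/s.
Step 2 — Transfer function: H(jω) = 1/(1 + jωRC).
Step 3 — Denominator: 1 + jωRC = 1 + j·366.9·20·7.22e-05 = 1 + j0.5299.
Step 4 — H = 0.7808 - j0.4137.
Step 5 — Magnitude: |H| = 0.8836 (-1.1 dB); phase: φ = -27.9°.

|H| = 0.8836 (-1.1 dB), φ = -27.9°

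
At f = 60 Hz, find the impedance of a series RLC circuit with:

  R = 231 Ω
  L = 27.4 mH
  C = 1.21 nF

Step 1 — Angular frequency: ω = 2π·f = 2π·60 = 377 rad/s.
Step 2 — Component impedances:
  R: Z = R = 231 Ω
  L: Z = jωL = j·377·0.0274 = 0 + j10.33 Ω
  C: Z = 1/(jωC) = -j/(ω·C) = 0 - j2.192e+06 Ω
Step 3 — Series combination: Z_total = R + L + C = 231 - j2.192e+06 Ω = 2.192e+06∠-90.0° Ω.

Z = 231 - j2.192e+06 Ω = 2.192e+06∠-90.0° Ω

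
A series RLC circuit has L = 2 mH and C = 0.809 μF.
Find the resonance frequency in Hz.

Step 1 — Resonance condition Im(Z)=0 gives ω₀ = 1/√(LC).
Step 2 — ω₀ = 1/√(0.002·8.09e-07) = 2.486e+04 rad/s.
Step 3 — f₀ = ω₀/(2π) = 3957 Hz.

f₀ = 3957 Hz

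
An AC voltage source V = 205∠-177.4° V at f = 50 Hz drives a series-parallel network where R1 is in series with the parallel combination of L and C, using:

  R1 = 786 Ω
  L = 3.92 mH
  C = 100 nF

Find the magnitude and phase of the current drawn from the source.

Step 1 — Angular frequency: ω = 2π·f = 2π·50 = 314.2 rad/s.
Step 2 — Component impedances:
  R1: Z = R = 786 Ω
  L: Z = jωL = j·314.2·0.00392 = 0 + j1.232 Ω
  C: Z = 1/(jωC) = -j/(ω·C) = 0 - j3.183e+04 Ω
Step 3 — Parallel branch: L || C = 1/(1/L + 1/C) = 0 + j1.232 Ω.
Step 4 — Series with R1: Z_total = R1 + (L || C) = 786 + j1.232 Ω = 786∠0.1° Ω.
Step 5 — Source phasor: V = 205∠-177.4° V = -204.8 - j9.299 V.
Step 6 — Ohm's law: I = V / Z_total = (-204.8 - j9.299) / (786 + j1.232) = -0.2606 - j0.01142 A.
Step 7 — Convert to polar: |I| = 0.2608 A, ∠I = -177.5°.

I = 0.2608∠-177.5° A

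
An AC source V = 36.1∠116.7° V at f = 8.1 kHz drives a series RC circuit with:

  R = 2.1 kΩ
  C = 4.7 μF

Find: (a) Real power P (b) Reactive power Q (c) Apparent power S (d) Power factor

Step 1 — Angular frequency: ω = 2π·f = 2π·8100 = 5.089e+04 rad/s.
Step 2 — Component impedances:
  R: Z = R = 2100 Ω
  C: Z = 1/(jωC) = -j/(ω·C) = 0 - j4.181 Ω
Step 3 — Series combination: Z_total = R + C = 2100 - j4.181 Ω = 2100∠-0.1° Ω.
Step 4 — Source phasor: V = 36.1∠116.7° V = -16.22 + j32.25 V.
Step 5 — Current: I = V / Z = -0.007755 + j0.01534 A = 0.01719∠116.8° A.
Step 6 — Complex power: S = V·I* = 0.6206 - j0.001235 VA.
Step 7 — Real power: P = Re(S) = 0.6206 W.
Step 8 — Reactive power: Q = Im(S) = -0.001235 VAR.
Step 9 — Apparent power: |S| = 0.6206 VA.
Step 10 — Power factor: PF = P/|S| = 1 (leading).

(a) P = 0.6206 W  (b) Q = -0.001235 VAR  (c) S = 0.6206 VA  (d) PF = 1 (leading)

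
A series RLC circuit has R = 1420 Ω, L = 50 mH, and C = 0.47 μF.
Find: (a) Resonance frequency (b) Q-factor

Step 1 — Resonance condition Im(Z)=0 gives ω₀ = 1/√(LC).
Step 2 — ω₀ = 1/√(0.05·4.7e-07) = 6523 rad/s.
Step 3 — f₀ = ω₀/(2π) = 1038 Hz.
Step 4 — Series Q: Q = ω₀L/R = 6523·0.05/1420 = 0.2297.

(a) f₀ = 1038 Hz  (b) Q = 0.2297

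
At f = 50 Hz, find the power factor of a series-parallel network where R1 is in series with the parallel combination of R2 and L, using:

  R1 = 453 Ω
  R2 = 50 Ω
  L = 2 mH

Step 1 — Angular frequency: ω = 2π·f = 2π·50 = 314.2 rad/s.
Step 2 — Component impedances:
  R1: Z = R = 453 Ω
  R2: Z = R = 50 Ω
  L: Z = jωL = j·314.2·0.002 = 0 + j0.6283 Ω
Step 3 — Parallel branch: R2 || L = 1/(1/R2 + 1/L) = 0.007894 + j0.6282 Ω.
Step 4 — Series with R1: Z_total = R1 + (R2 || L) = 453 + j0.6282 Ω = 453∠0.1° Ω.
Step 5 — Power factor: PF = cos(φ) = Re(Z)/|Z| = 453/453 = 1.
Step 6 — Type: Im(Z) = 0.6282 ⇒ lagging (phase φ = 0.1°).

PF = 1 (lagging, φ = 0.1°)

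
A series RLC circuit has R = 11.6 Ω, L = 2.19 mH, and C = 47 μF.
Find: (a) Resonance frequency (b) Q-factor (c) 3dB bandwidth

Step 1 — Resonance: ω₀ = 1/√(LC) = 1/√(0.00219·4.7e-05) = 3117 rad/s.
Step 2 — f₀ = ω₀/(2π) = 496.1 Hz.
Step 3 — Series Q: Q = ω₀L/R = 3117·0.00219/11.6 = 0.5885.
Step 4 — Bandwidth: Δω = ω₀/Q = 5297 rad/s; BW = Δω/(2π) = 843 Hz.

(a) f₀ = 496.1 Hz  (b) Q = 0.5885  (c) BW = 843 Hz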